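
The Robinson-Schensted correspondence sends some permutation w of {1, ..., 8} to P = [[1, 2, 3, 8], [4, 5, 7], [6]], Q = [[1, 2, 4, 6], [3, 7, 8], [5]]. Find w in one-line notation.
4 6 5 7 1 8 2 3

Reverse the RSK construction: for i from n down to 1, find the cell of Q containing i, remove the entry at that cell from P, and reverse-bump it up through P; the value ejected from row 1 is w(i).

Step i=8: Q has 8 at row 2, column 3; remove 7 from row 2 of P and reverse-bump: 7 enters row 1 and ejects 3. So w(8) = 3. P is now [[1, 2, 7, 8], [4, 5], [6]].
Step i=7: Q has 7 at row 2, column 2; remove 5 from row 2 of P and reverse-bump: 5 enters row 1 and ejects 2. So w(7) = 2. P is now [[1, 5, 7, 8], [4], [6]].
Step i=6: Q has 6 at row 1, column 4; remove that cell from P, ejecting 8. So w(6) = 8. P is now [[1, 5, 7], [4], [6]].
Step i=5: Q has 5 at row 3, column 1; remove 6 from row 3 of P and reverse-bump: 6 enters row 2 and ejects 4; 4 enters row 1 and ejects 1. So w(5) = 1. P is now [[4, 5, 7], [6]].
Step i=4: Q has 4 at row 1, column 3; remove that cell from P, ejecting 7. So w(4) = 7. P is now [[4, 5], [6]].
Step i=3: Q has 3 at row 2, column 1; remove 6 from row 2 of P and reverse-bump: 6 enters row 1 and ejects 5. So w(3) = 5. P is now [[4, 6]].
Step i=2: Q has 2 at row 1, column 2; remove that cell from P, ejecting 6. So w(2) = 6. P is now [[4]].
Step i=1: Q has 1 at row 1, column 1; remove that cell from P, ejecting 4. So w(1) = 4. P is now [].

So w = 4 6 5 7 1 8 2 3.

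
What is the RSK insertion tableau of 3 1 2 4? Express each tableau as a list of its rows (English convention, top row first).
Insert 3: appended to row 1. P = [[3]].
Insert 1: 1 bumps 3 from row 1; 3 starts row 2. P = [[1], [3]].
Insert 2: appended to row 1. P = [[1, 2], [3]].
Insert 4: appended to row 1. P = [[1, 2, 4], [3]].

So P = [[1, 2, 4], [3]].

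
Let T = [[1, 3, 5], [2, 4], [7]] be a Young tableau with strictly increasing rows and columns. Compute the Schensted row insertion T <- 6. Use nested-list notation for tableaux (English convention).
[[1, 3, 5, 6], [2, 4], [7]]

6 is larger than every entry of row 1, so it is appended to row 1. The new tableau is [[1, 3, 5, 6], [2, 4], [7]].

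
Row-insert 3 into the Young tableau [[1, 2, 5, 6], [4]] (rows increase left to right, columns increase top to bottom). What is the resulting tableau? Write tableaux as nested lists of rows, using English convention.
[[1, 2, 3, 6], [4, 5]]

In row 1, 3 replaces 5 (the leftmost entry greater than 3); 5 is bumped to row 2. 5 is appended to row 2. The new tableau is [[1, 2, 3, 6], [4, 5]].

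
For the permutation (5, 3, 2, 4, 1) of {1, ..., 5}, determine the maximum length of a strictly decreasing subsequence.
4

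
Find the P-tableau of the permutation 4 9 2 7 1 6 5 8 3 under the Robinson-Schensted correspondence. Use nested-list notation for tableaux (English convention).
P = [[1, 3, 8], [2, 5], [4, 6], [7], [9]]

Insert 4: appended to row 1. P = [[4]].
Insert 9: appended to row 1. P = [[4, 9]].
Insert 2: 2 bumps 4 from row 1; 4 starts row 2. P = [[2, 9], [4]].
Insert 7: 7 bumps 9 from row 1; 9 appends to row 2. P = [[2, 7], [4, 9]].
Insert 1: 1 bumps 2 from row 1; 2 bumps 4 from row 2; 4 starts row 3. P = [[1, 7], [2, 9], [4]].
Insert 6: 6 bumps 7 from row 1; 7 bumps 9 from row 2; 9 appends to row 3. P = [[1, 6], [2, 7], [4, 9]].
Insert 5: 5 bumps 6 from row 1; 6 bumps 7 from row 2; 7 bumps 9 from row 3; 9 starts row 4. P = [[1, 5], [2, 6], [4, 7], [9]].
Insert 8: appended to row 1. P = [[1, 5, 8], [2, 6], [4, 7], [9]].
Insert 3: 3 bumps 5 from row 1; 5 bumps 6 from row 2; 6 bumps 7 from row 3; 7 bumps 9 from row 4; 9 starts row 5. P = [[1, 3, 8], [2, 5], [4, 6], [7], [9]].

So P = [[1, 3, 8], [2, 5], [4, 6], [7], [9]].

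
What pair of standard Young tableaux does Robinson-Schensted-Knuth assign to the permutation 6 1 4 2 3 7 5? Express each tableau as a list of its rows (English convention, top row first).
P = [[1, 2, 3, 5], [4, 7], [6]], Q = [[1, 3, 5, 6], [2, 7], [4]]

Insert each entry of the permutation into P by Schensted row insertion, recording in Q the position of each new cell.

Insert 6: appended to row 1. P = [[6]].
Insert 1: 1 bumps 6 from row 1; 6 starts row 2. P = [[1], [6]].
Insert 4: appended to row 1. P = [[1, 4], [6]].
Insert 2: 2 bumps 4 from row 1; 4 bumps 6 from row 2; 6 starts row 3. P = [[1, 2], [4], [6]].
Insert 3: appended to row 1. P = [[1, 2, 3], [4], [6]].
Insert 7: appended to row 1. P = [[1, 2, 3, 7], [4], [6]].
Insert 5: 5 bumps 7 from row 1; 7 appends to row 2. P = [[1, 2, 3, 5], [4, 7], [6]].

So P = [[1, 2, 3, 5], [4, 7], [6]], Q = [[1, 3, 5, 6], [2, 7], [4]].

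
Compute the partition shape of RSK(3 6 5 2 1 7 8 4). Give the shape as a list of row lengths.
Row-insert each entry into an empty tableau.

After inserting 3: P = [[3]].
After inserting 6: P = [[3, 6]].
After inserting 5: P = [[3, 5], [6]].
After inserting 2: P = [[2, 5], [3], [6]].
After inserting 1: P = [[1, 5], [2], [3], [6]].
After inserting 7: P = [[1, 5, 7], [2], [3], [6]].
After inserting 8: P = [[1, 5, 7, 8], [2], [3], [6]].
After inserting 4: P = [[1, 4, 7, 8], [2, 5], [3], [6]].

The final insertion tableau P = [[1, 4, 7, 8], [2, 5], [3], [6]] has shape [4, 2, 1, 1].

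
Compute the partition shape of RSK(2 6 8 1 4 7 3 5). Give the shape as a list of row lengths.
Row-insert each entry into an empty tableau.

After inserting 2: P = [[2]].
After inserting 6: P = [[2, 6]].
After inserting 8: P = [[2, 6, 8]].
After inserting 1: P = [[1, 6, 8], [2]].
After inserting 4: P = [[1, 4, 8], [2, 6]].
After inserting 7: P = [[1, 4, 7], [2, 6, 8]].
After inserting 3: P = [[1, 3, 7], [2, 4, 8], [6]].
After inserting 5: P = [[1, 3, 5], [2, 4, 7], [6, 8]].

The final insertion tableau P = [[1, 3, 5], [2, 4, 7], [6, 8]] has shape [3, 3, 2].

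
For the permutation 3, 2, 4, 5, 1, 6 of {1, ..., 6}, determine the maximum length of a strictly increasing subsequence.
4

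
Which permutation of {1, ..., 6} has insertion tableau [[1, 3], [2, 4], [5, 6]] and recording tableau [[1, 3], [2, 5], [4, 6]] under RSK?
5 2 6 1 4 3

Reverse the RSK construction: for i from n down to 1, find the cell of Q containing i, remove the entry at that cell from P, and reverse-bump it up through P; the value ejected from row 1 is w(i).

Step i=6: Q has 6 at row 3, column 2; remove 6 from row 3 of P and reverse-bump: 6 enters row 2 and ejects 4; 4 enters row 1 and ejects 3. So w(6) = 3. P is now [[1, 4], [2, 6], [5]].
Step i=5: Q has 5 at row 2, column 2; remove 6 from row 2 of P and reverse-bump: 6 enters row 1 and ejects 4. So w(5) = 4. P is now [[1, 6], [2], [5]].
Step i=4: Q has 4 at row 3, column 1; remove 5 from row 3 of P and reverse-bump: 5 enters row 2 and ejects 2; 2 enters row 1 and ejects 1. So w(4) = 1. P is now [[2, 6], [5]].
Step i=3: Q has 3 at row 1, column 2; remove that cell from P, ejecting 6. So w(3) = 6. P is now [[2], [5]].
Step i=2: Q has 2 at row 2, column 1; remove 5 from row 2 of P and reverse-bump: 5 enters row 1 and ejects 2. So w(2) = 2. P is now [[5]].
Step i=1: Q has 1 at row 1, column 1; remove that cell from P, ejecting 5. So w(1) = 5. P is now [].

So w = 5 2 6 1 4 3.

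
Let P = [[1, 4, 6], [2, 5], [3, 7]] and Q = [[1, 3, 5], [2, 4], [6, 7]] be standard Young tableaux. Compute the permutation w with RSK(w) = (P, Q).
3 2 7 5 6 1 4

Reverse RSK: for i = n, n-1, ..., 1, locate i in Q, remove the corresponding corner cell from P, and reverse-bump its entry up through P; the value ejected from row 1 is w(i).

So w = 3 2 7 5 6 1 4.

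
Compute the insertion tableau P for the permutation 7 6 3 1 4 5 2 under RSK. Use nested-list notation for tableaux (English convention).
Insert 7: appended to row 1. P = [[7]].
Insert 6: 6 bumps 7 from row 1; 7 starts row 2. P = [[6], [7]].
Insert 3: 3 bumps 6 from row 1; 6 bumps 7 from row 2; 7 starts row 3. P = [[3], [6], [7]].
Insert 1: 1 bumps 3 from row 1; 3 bumps 6 from row 2; 6 bumps 7 from row 3; 7 starts row 4. P = [[1], [3], [6], [7]].
Insert 4: appended to row 1. P = [[1, 4], [3], [6], [7]].
Insert 5: appended to row 1. P = [[1, 4, 5], [3], [6], [7]].
Insert 2: 2 bumps 4 from row 1; 4 appends to row 2. P = [[1, 2, 5], [3, 4], [6], [7]].

So P = [[1, 2, 5], [3, 4], [6], [7]].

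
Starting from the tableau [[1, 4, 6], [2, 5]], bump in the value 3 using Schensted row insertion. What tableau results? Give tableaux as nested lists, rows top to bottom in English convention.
[[1, 3, 6], [2, 4], [5]]

In row 1, 3 replaces 4 (the leftmost entry greater than 3); 4 is bumped to row 2. In row 2, 4 replaces 5 (the leftmost entry greater than 4); 5 is bumped to row 3. 5 starts a new row 3. The new tableau is [[1, 3, 6], [2, 4], [5]].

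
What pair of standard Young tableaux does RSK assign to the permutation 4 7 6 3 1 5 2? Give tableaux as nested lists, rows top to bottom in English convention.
Insert each entry of the permutation into P by Schensted row insertion, recording in Q the position of each new cell.

After inserting 4: P = [[4]].
After inserting 7: P = [[4, 7]].
After inserting 6: P = [[4, 6], [7]].
After inserting 3: P = [[3, 6], [4], [7]].
After inserting 1: P = [[1, 6], [3], [4], [7]].
After inserting 5: P = [[1, 5], [3, 6], [4], [7]].
After inserting 2: P = [[1, 2], [3, 5], [4, 6], [7]].

So P = [[1, 2], [3, 5], [4, 6], [7]], Q = [[1, 2], [3, 6], [4, 7], [5]].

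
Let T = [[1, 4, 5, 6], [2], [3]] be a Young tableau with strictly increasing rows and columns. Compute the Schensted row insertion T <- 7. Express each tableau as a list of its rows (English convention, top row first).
7 is larger than every entry of row 1, so it is appended to row 1. The new tableau is [[1, 4, 5, 6, 7], [2], [3]].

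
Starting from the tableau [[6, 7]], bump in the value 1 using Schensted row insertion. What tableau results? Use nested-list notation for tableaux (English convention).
[[1, 7], [6]]

In row 1, 1 replaces 6 (the leftmost entry greater than 1); 6 is bumped to row 2. 6 starts a new row 2. The new tableau is [[1, 7], [6]].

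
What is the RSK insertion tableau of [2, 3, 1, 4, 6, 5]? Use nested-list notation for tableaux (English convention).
Insert 2: appended to row 1. P = [[2]].
Insert 3: appended to row 1. P = [[2, 3]].
Insert 1: 1 bumps 2 from row 1; 2 starts row 2. P = [[1, 3], [2]].
Insert 4: appended to row 1. P = [[1, 3, 4], [2]].
Insert 6: appended to row 1. P = [[1, 3, 4, 6], [2]].
Insert 5: 5 bumps 6 from row 1; 6 appends to row 2. P = [[1, 3, 4, 5], [2, 6]].

So P = [[1, 3, 4, 5], [2, 6]].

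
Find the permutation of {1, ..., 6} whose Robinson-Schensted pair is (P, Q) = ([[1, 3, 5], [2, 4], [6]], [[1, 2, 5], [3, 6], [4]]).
2 6 4 1 5 3

Reverse the RSK construction: for i from n down to 1, find the cell of Q containing i, remove the entry at that cell from P, and reverse-bump it up through P; the value ejected from row 1 is w(i).

Step i=6: Q has 6 at row 2, column 2; remove 4 from row 2 of P and reverse-bump: 4 enters row 1 and ejects 3. So w(6) = 3. P is now [[1, 4, 5], [2], [6]].
Step i=5: Q has 5 at row 1, column 3; remove that cell from P, ejecting 5. So w(5) = 5. P is now [[1, 4], [2], [6]].
Step i=4: Q has 4 at row 3, column 1; remove 6 from row 3 of P and reverse-bump: 6 enters row 2 and ejects 2; 2 enters row 1 and ejects 1. So w(4) = 1. P is now [[2, 4], [6]].
Step i=3: Q has 3 at row 2, column 1; remove 6 from row 2 of P and reverse-bump: 6 enters row 1 and ejects 4. So w(3) = 4. P is now [[2, 6]].
Step i=2: Q has 2 at row 1, column 2; remove that cell from P, ejecting 6. So w(2) = 6. P is now [[2]].
Step i=1: Q has 1 at row 1, column 1; remove that cell from P, ejecting 2. So w(1) = 2. P is now [].

So w = 2 6 4 1 5 3.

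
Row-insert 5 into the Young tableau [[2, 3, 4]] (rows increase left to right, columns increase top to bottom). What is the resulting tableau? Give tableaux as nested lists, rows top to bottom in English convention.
[[2, 3, 4, 5]]

5 is larger than every entry of row 1, so it is appended to row 1. The new tableau is [[2, 3, 4, 5]].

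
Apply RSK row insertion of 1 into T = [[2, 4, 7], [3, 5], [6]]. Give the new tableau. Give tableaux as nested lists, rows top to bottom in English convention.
In row 1, 1 replaces 2 (the leftmost entry greater than 1); 2 is bumped to row 2. In row 2, 2 replaces 3 (the leftmost entry greater than 2); 3 is bumped to row 3. In row 3, 3 replaces 6 (the leftmost entry greater than 3); 6 is bumped to row 4. 6 starts a new row 4. The new tableau is [[1, 4, 7], [2, 5], [3], [6]].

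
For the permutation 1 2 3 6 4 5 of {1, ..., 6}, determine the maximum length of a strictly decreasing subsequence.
2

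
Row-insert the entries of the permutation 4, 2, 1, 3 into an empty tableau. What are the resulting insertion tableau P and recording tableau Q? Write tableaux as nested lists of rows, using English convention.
Insert each entry of the permutation into P by Schensted row insertion, recording in Q the position of each new cell.

Insert 4: appended to row 1. P = [[4]].
Insert 2: 2 bumps 4 from row 1; 4 starts row 2. P = [[2], [4]].
Insert 1: 1 bumps 2 from row 1; 2 bumps 4 from row 2; 4 starts row 3. P = [[1], [2], [4]].
Insert 3: appended to row 1. P = [[1, 3], [2], [4]].

So P = [[1, 3], [2], [4]], Q = [[1, 4], [2], [3]].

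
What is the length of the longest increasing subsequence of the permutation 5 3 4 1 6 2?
3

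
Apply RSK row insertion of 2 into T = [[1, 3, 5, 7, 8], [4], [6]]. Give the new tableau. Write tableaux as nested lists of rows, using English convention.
[[1, 2, 5, 7, 8], [3], [4], [6]]

In row 1, 2 replaces 3 (the leftmost entry greater than 2); 3 is bumped to row 2. In row 2, 3 replaces 4 (the leftmost entry greater than 3); 4 is bumped to row 3. In row 3, 4 replaces 6 (the leftmost entry greater than 4); 6 is bumped to row 4. 6 starts a new row 4. The new tableau is [[1, 2, 5, 7, 8], [3], [4], [6]].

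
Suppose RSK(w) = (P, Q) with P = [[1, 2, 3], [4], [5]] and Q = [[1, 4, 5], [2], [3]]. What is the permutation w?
5 4 1 2 3

Reverse RSK: for i = n, n-1, ..., 1, locate i in Q, remove the corresponding corner cell from P, and reverse-bump its entry up through P; the value ejected from row 1 is w(i).

So w = 5 4 1 2 3.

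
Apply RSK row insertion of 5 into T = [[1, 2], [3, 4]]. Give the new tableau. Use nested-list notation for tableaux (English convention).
5 is larger than every entry of row 1, so it is appended to row 1. The new tableau is [[1, 2, 5], [3, 4]].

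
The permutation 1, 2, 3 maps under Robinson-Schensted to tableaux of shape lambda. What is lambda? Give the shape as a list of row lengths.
RSK row insertion gives P = [[1, 2, 3]], which has shape [3].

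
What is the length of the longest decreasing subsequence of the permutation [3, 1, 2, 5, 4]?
2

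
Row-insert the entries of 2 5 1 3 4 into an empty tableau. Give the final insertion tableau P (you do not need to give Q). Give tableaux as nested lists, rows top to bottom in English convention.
P = [[1, 3, 4], [2, 5]]

Insert 2: appended to row 1. P = [[2]].
Insert 5: appended to row 1. P = [[2, 5]].
Insert 1: 1 bumps 2 from row 1; 2 starts row 2. P = [[1, 5], [2]].
Insert 3: 3 bumps 5 from row 1; 5 appends to row 2. P = [[1, 3], [2, 5]].
Insert 4: appended to row 1. P = [[1, 3, 4], [2, 5]].

So P = [[1, 3, 4], [2, 5]].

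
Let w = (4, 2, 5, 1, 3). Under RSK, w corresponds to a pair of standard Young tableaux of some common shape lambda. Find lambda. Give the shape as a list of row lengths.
[2, 2, 1]

Row-insert each entry into an empty tableau.

After inserting 4: P = [[4]].
After inserting 2: P = [[2], [4]].
After inserting 5: P = [[2, 5], [4]].
After inserting 1: P = [[1, 5], [2], [4]].
After inserting 3: P = [[1, 3], [2, 5], [4]].

The final insertion tableau P = [[1, 3], [2, 5], [4]] has shape [2, 2, 1].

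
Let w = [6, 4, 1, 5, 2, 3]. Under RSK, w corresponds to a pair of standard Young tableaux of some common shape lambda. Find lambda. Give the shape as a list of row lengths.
[3, 2, 1]

Row-insert each entry into an empty tableau.

After inserting 6: P = [[6]].
After inserting 4: P = [[4], [6]].
After inserting 1: P = [[1], [4], [6]].
After inserting 5: P = [[1, 5], [4], [6]].
After inserting 2: P = [[1, 2], [4, 5], [6]].
After inserting 3: P = [[1, 2, 3], [4, 5], [6]].

The final insertion tableau P = [[1, 2, 3], [4, 5], [6]] has shape [3, 2, 1].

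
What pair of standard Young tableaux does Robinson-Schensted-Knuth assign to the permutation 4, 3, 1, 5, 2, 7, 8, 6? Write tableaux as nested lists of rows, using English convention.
Insert each entry of the permutation into P by Schensted row insertion, recording in Q the position of each new cell.

Insert 4: appended to row 1. P = [[4]].
Insert 3: 3 bumps 4 from row 1; 4 starts row 2. P = [[3], [4]].
Insert 1: 1 bumps 3 from row 1; 3 bumps 4 from row 2; 4 starts row 3. P = [[1], [3], [4]].
Insert 5: appended to row 1. P = [[1, 5], [3], [4]].
Insert 2: 2 bumps 5 from row 1; 5 appends to row 2. P = [[1, 2], [3, 5], [4]].
Insert 7: appended to row 1. P = [[1, 2, 7], [3, 5], [4]].
Insert 8: appended to row 1. P = [[1, 2, 7, 8], [3, 5], [4]].
Insert 6: 6 bumps 7 from row 1; 7 appends to row 2. P = [[1, 2, 6, 8], [3, 5, 7], [4]].

So P = [[1, 2, 6, 8], [3, 5, 7], [4]], Q = [[1, 4, 6, 7], [2, 5, 8], [3]].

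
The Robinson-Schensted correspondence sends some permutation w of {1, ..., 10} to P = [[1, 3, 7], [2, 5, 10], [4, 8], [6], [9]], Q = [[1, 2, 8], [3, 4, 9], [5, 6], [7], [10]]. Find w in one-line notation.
Reverse the RSK construction: for i from n down to 1, find the cell of Q containing i, remove the entry at that cell from P, and reverse-bump it up through P; the value ejected from row 1 is w(i).

Step i=10: Q has 10 at row 5, column 1; remove 9 from row 5 of P and reverse-bump: 9 enters row 4 and ejects 6; 6 enters row 3 and ejects 4; 4 enters row 2 and ejects 2; 2 enters row 1 and ejects 1. So w(10) = 1. P is now [[2, 3, 7], [4, 5, 10], [6, 8], [9]].
Step i=9: Q has 9 at row 2, column 3; remove 10 from row 2 of P and reverse-bump: 10 enters row 1 and ejects 7. So w(9) = 7. P is now [[2, 3, 10], [4, 5], [6, 8], [9]].
Step i=8: Q has 8 at row 1, column 3; remove that cell from P, ejecting 10. So w(8) = 10. P is now [[2, 3], [4, 5], [6, 8], [9]].
Step i=7: Q has 7 at row 4, column 1; remove 9 from row 4 of P and reverse-bump: 9 enters row 3 and ejects 8; 8 enters row 2 and ejects 5; 5 enters row 1 and ejects 3. So w(7) = 3. P is now [[2, 5], [4, 8], [6, 9]].
Step i=6: Q has 6 at row 3, column 2; remove 9 from row 3 of P and reverse-bump: 9 enters row 2 and ejects 8; 8 enters row 1 and ejects 5. So w(6) = 5. P is now [[2, 8], [4, 9], [6]].
Step i=5: Q has 5 at row 3, column 1; remove 6 from row 3 of P and reverse-bump: 6 enters row 2 and ejects 4; 4 enters row 1 and ejects 2. So w(5) = 2. P is now [[4, 8], [6, 9]].
Step i=4: Q has 4 at row 2, column 2; remove 9 from row 2 of P and reverse-bump: 9 enters row 1 and ejects 8. So w(4) = 8. P is now [[4, 9], [6]].
Step i=3: Q has 3 at row 2, column 1; remove 6 from row 2 of P and reverse-bump: 6 enters row 1 and ejects 4. So w(3) = 4. P is now [[6, 9]].
Step i=2: Q has 2 at row 1, column 2; remove that cell from P, ejecting 9. So w(2) = 9. P is now [[6]].
Step i=1: Q has 1 at row 1, column 1; remove that cell from P, ejecting 6. So w(1) = 6. P is now [].

So w = 6 9 4 8 2 5 3 10 7 1.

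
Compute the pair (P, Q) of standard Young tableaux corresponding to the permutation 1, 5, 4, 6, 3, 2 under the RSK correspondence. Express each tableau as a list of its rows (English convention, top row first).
Insert each entry of the permutation into P by Schensted row insertion, recording in Q the position of each new cell.

Insert 1: appended to row 1. P = [[1]].
Insert 5: appended to row 1. P = [[1, 5]].
Insert 4: 4 bumps 5 from row 1; 5 starts row 2. P = [[1, 4], [5]].
Insert 6: appended to row 1. P = [[1, 4, 6], [5]].
Insert 3: 3 bumps 4 from row 1; 4 bumps 5 from row 2; 5 starts row 3. P = [[1, 3, 6], [4], [5]].
Insert 2: 2 bumps 3 from row 1; 3 bumps 4 from row 2; 4 bumps 5 from row 3; 5 starts row 4. P = [[1, 2, 6], [3], [4], [5]].

So P = [[1, 2, 6], [3], [4], [5]], Q = [[1, 2, 4], [3], [5], [6]].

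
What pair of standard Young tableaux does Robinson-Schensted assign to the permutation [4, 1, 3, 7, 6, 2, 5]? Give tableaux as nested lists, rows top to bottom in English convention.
P = [[1, 2, 5], [3, 6], [4, 7]], Q = [[1, 3, 4], [2, 5], [6, 7]]

Insert each entry of the permutation into P by Schensted row insertion, recording in Q the position of each new cell.

Insert 4: appended to row 1. P = [[4]], Q = [[1]].
Insert 1: 1 bumps 4 from row 1; 4 starts row 2. P = [[1], [4]], Q = [[1], [2]].
Insert 3: appended to row 1. P = [[1, 3], [4]], Q = [[1, 3], [2]].
Insert 7: appended to row 1. P = [[1, 3, 7], [4]], Q = [[1, 3, 4], [2]].
Insert 6: 6 bumps 7 from row 1; 7 appends to row 2. P = [[1, 3, 6], [4, 7]], Q = [[1, 3, 4], [2, 5]].
Insert 2: 2 bumps 3 from row 1; 3 bumps 4 from row 2; 4 starts row 3. P = [[1, 2, 6], [3, 7], [4]], Q = [[1, 3, 4], [2, 5], [6]].
Insert 5: 5 bumps 6 from row 1; 6 bumps 7 from row 2; 7 appends to row 3. P = [[1, 2, 5], [3, 6], [4, 7]], Q = [[1, 3, 4], [2, 5], [6, 7]].

So P = [[1, 2, 5], [3, 6], [4, 7]], Q = [[1, 3, 4], [2, 5], [6, 7]].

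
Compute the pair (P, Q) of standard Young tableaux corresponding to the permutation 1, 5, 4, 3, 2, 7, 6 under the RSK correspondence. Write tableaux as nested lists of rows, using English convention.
P = [[1, 2, 6], [3, 7], [4], [5]], Q = [[1, 2, 6], [3, 7], [4], [5]]

Insert each entry of the permutation into P by Schensted row insertion, recording in Q the position of each new cell.

Insert 1: appended to row 1. P = [[1]], Q = [[1]].
Insert 5: appended to row 1. P = [[1, 5]], Q = [[1, 2]].
Insert 4: 4 bumps 5 from row 1; 5 starts row 2. P = [[1, 4], [5]], Q = [[1, 2], [3]].
Insert 3: 3 bumps 4 from row 1; 4 bumps 5 from row 2; 5 starts row 3. P = [[1, 3], [4], [5]], Q = [[1, 2], [3], [4]].
Insert 2: 2 bumps 3 from row 1; 3 bumps 4 from row 2; 4 bumps 5 from row 3; 5 starts row 4. P = [[1, 2], [3], [4], [5]], Q = [[1, 2], [3], [4], [5]].
Insert 7: appended to row 1. P = [[1, 2, 7], [3], [4], [5]], Q = [[1, 2, 6], [3], [4], [5]].
Insert 6: 6 bumps 7 from row 1; 7 appends to row 2. P = [[1, 2, 6], [3, 7], [4], [5]], Q = [[1, 2, 6], [3, 7], [4], [5]].

So P = [[1, 2, 6], [3, 7], [4], [5]], Q = [[1, 2, 6], [3, 7], [4], [5]].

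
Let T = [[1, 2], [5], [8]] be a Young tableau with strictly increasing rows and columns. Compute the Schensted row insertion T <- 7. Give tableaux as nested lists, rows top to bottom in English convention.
[[1, 2, 7], [5], [8]]

7 is larger than every entry of row 1, so it is appended to row 1. The new tableau is [[1, 2, 7], [5], [8]].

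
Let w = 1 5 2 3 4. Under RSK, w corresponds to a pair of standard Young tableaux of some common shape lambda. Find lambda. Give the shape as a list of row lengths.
[4, 1]

Row-insert each entry into an empty tableau.

After inserting 1: P = [[1]].
After inserting 5: P = [[1, 5]].
After inserting 2: P = [[1, 2], [5]].
After inserting 3: P = [[1, 2, 3], [5]].
After inserting 4: P = [[1, 2, 3, 4], [5]].

The final insertion tableau P = [[1, 2, 3, 4], [5]] has shape [4, 1].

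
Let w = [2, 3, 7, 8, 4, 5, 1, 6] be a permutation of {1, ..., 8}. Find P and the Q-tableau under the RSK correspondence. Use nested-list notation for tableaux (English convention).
Insert each entry of the permutation into P by Schensted row insertion, recording in Q the position of each new cell.

After inserting 2: P = [[2]].
After inserting 3: P = [[2, 3]].
After inserting 7: P = [[2, 3, 7]].
After inserting 8: P = [[2, 3, 7, 8]].
After inserting 4: P = [[2, 3, 4, 8], [7]].
After inserting 5: P = [[2, 3, 4, 5], [7, 8]].
After inserting 1: P = [[1, 3, 4, 5], [2, 8], [7]].
After inserting 6: P = [[1, 3, 4, 5, 6], [2, 8], [7]].

So P = [[1, 3, 4, 5, 6], [2, 8], [7]], Q = [[1, 2, 3, 4, 8], [5, 6], [7]].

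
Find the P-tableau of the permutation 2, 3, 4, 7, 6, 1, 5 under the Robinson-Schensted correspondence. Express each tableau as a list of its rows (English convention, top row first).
P = [[1, 3, 4, 5], [2, 6], [7]]

Insert 2: appended to row 1. P = [[2]].
Insert 3: appended to row 1. P = [[2, 3]].
Insert 4: appended to row 1. P = [[2, 3, 4]].
Insert 7: appended to row 1. P = [[2, 3, 4, 7]].
Insert 6: 6 bumps 7 from row 1; 7 starts row 2. P = [[2, 3, 4, 6], [7]].
Insert 1: 1 bumps 2 from row 1; 2 bumps 7 from row 2; 7 starts row 3. P = [[1, 3, 4, 6], [2], [7]].
Insert 5: 5 bumps 6 from row 1; 6 appends to row 2. P = [[1, 3, 4, 5], [2, 6], [7]].

So P = [[1, 3, 4, 5], [2, 6], [7]].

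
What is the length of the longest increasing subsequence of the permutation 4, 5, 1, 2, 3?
3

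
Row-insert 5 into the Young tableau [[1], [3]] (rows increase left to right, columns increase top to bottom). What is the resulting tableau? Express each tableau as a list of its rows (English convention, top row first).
5 is larger than every entry of row 1, so it is appended to row 1. The new tableau is [[1, 5], [3]].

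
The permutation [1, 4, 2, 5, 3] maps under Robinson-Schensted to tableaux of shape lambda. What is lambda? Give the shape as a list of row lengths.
[3, 2]

Row-insert each entry into an empty tableau.

After inserting 1: P = [[1]].
After inserting 4: P = [[1, 4]].
After inserting 2: P = [[1, 2], [4]].
After inserting 5: P = [[1, 2, 5], [4]].
After inserting 3: P = [[1, 2, 3], [4, 5]].

The final insertion tableau P = [[1, 2, 3], [4, 5]] has shape [3, 2].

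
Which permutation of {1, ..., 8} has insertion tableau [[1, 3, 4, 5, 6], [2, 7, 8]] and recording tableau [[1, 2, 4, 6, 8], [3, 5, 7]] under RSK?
Reverse RSK: for i = n, n-1, ..., 1, locate i in Q, remove the corresponding corner cell from P, and reverse-bump its entry up through P; the value ejected from row 1 is w(i).

So w = 2 3 1 7 4 8 5 6.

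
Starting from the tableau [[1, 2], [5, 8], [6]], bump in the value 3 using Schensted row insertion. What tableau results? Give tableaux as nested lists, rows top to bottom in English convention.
3 is larger than every entry of row 1, so it is appended to row 1. The new tableau is [[1, 2, 3], [5, 8], [6]].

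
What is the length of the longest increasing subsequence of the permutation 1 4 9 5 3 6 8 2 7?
5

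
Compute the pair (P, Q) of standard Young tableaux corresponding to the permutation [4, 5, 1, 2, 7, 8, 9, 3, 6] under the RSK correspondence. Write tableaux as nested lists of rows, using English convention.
P = [[1, 2, 3, 6, 9], [4, 5, 7, 8]], Q = [[1, 2, 5, 6, 7], [3, 4, 8, 9]]

Insert each entry of the permutation into P by Schensted row insertion, recording in Q the position of each new cell.

Insert 4: appended to row 1. P = [[4]], Q = [[1]].
Insert 5: appended to row 1. P = [[4, 5]], Q = [[1, 2]].
Insert 1: 1 bumps 4 from row 1; 4 starts row 2. P = [[1, 5], [4]], Q = [[1, 2], [3]].
Insert 2: 2 bumps 5 from row 1; 5 appends to row 2. P = [[1, 2], [4, 5]], Q = [[1, 2], [3, 4]].
Insert 7: appended to row 1. P = [[1, 2, 7], [4, 5]], Q = [[1, 2, 5], [3, 4]].
Insert 8: appended to row 1. P = [[1, 2, 7, 8], [4, 5]], Q = [[1, 2, 5, 6], [3, 4]].
Insert 9: appended to row 1. P = [[1, 2, 7, 8, 9], [4, 5]], Q = [[1, 2, 5, 6, 7], [3, 4]].
Insert 3: 3 bumps 7 from row 1; 7 appends to row 2. P = [[1, 2, 3, 8, 9], [4, 5, 7]], Q = [[1, 2, 5, 6, 7], [3, 4, 8]].
Insert 6: 6 bumps 8 from row 1; 8 appends to row 2. P = [[1, 2, 3, 6, 9], [4, 5, 7, 8]], Q = [[1, 2, 5, 6, 7], [3, 4, 8, 9]].

So P = [[1, 2, 3, 6, 9], [4, 5, 7, 8]], Q = [[1, 2, 5, 6, 7], [3, 4, 8, 9]].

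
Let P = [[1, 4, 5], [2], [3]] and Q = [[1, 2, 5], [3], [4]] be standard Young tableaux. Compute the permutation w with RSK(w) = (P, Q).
3 4 2 1 5

Reverse the RSK construction: for i from n down to 1, find the cell of Q containing i, remove the entry at that cell from P, and reverse-bump it up through P; the value ejected from row 1 is w(i).

Step i=5: Q has 5 at row 1, column 3; remove that cell from P, ejecting 5. So w(5) = 5. P is now [[1, 4], [2], [3]].
Step i=4: Q has 4 at row 3, column 1; remove 3 from row 3 of P and reverse-bump: 3 enters row 2 and ejects 2; 2 enters row 1 and ejects 1. So w(4) = 1. P is now [[2, 4], [3]].
Step i=3: Q has 3 at row 2, column 1; remove 3 from row 2 of P and reverse-bump: 3 enters row 1 and ejects 2. So w(3) = 2. P is now [[3, 4]].
Step i=2: Q has 2 at row 1, column 2; remove that cell from P, ejecting 4. So w(2) = 4. P is now [[3]].
Step i=1: Q has 1 at row 1, column 1; remove that cell from P, ejecting 3. So w(1) = 3. P is now [].

So w = 3 4 2 1 5.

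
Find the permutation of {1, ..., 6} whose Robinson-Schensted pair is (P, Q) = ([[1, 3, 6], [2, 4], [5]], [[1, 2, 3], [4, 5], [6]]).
Reverse RSK: for i = n, n-1, ..., 1, locate i in Q, remove the corresponding corner cell from P, and reverse-bump its entry up through P; the value ejected from row 1 is w(i).

So w = 2 5 6 1 4 3.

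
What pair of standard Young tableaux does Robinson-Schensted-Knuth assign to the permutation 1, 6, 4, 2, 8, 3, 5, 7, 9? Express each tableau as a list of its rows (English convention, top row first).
Insert each entry of the permutation into P by Schensted row insertion, recording in Q the position of each new cell.

After inserting 1: P = [[1]].
After inserting 6: P = [[1, 6]].
After inserting 4: P = [[1, 4], [6]].
After inserting 2: P = [[1, 2], [4], [6]].
After inserting 8: P = [[1, 2, 8], [4], [6]].
After inserting 3: P = [[1, 2, 3], [4, 8], [6]].
After inserting 5: P = [[1, 2, 3, 5], [4, 8], [6]].
After inserting 7: P = [[1, 2, 3, 5, 7], [4, 8], [6]].
After inserting 9: P = [[1, 2, 3, 5, 7, 9], [4, 8], [6]].

So P = [[1, 2, 3, 5, 7, 9], [4, 8], [6]], Q = [[1, 2, 5, 7, 8, 9], [3, 6], [4]].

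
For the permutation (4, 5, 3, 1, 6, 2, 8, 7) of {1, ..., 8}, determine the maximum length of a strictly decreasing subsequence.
3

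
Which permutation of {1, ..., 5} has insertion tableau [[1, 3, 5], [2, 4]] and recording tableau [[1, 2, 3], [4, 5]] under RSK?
Reverse the RSK construction: for i from n down to 1, find the cell of Q containing i, remove the entry at that cell from P, and reverse-bump it up through P; the value ejected from row 1 is w(i).

Step i=5: Q has 5 at row 2, column 2; remove 4 from row 2 of P and reverse-bump: 4 enters row 1 and ejects 3. So w(5) = 3. P is now [[1, 4, 5], [2]].
Step i=4: Q has 4 at row 2, column 1; remove 2 from row 2 of P and reverse-bump: 2 enters row 1 and ejects 1. So w(4) = 1. P is now [[2, 4, 5]].
Step i=3: Q has 3 at row 1, column 3; remove that cell from P, ejecting 5. So w(3) = 5. P is now [[2, 4]].
Step i=2: Q has 2 at row 1, column 2; remove that cell from P, ejecting 4. So w(2) = 4. P is now [[2]].
Step i=1: Q has 1 at row 1, column 1; remove that cell from P, ejecting 2. So w(1) = 2. P is now [].

So w = 2 4 5 1 3.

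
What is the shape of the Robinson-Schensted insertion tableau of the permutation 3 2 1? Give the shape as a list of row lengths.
[1, 1, 1]

Row-insert each entry into an empty tableau.

After inserting 3: P = [[3]].
After inserting 2: P = [[2], [3]].
After inserting 1: P = [[1], [2], [3]].

The final insertion tableau P = [[1], [2], [3]] has shape [1, 1, 1].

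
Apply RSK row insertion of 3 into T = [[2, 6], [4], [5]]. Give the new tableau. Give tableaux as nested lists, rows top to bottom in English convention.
[[2, 3], [4, 6], [5]]

In row 1, 3 replaces 6 (the leftmost entry greater than 3); 6 is bumped to row 2. 6 is appended to row 2. The new tableau is [[2, 3], [4, 6], [5]].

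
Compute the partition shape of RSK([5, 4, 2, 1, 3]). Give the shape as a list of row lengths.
RSK row insertion gives P = [[1, 3], [2], [4], [5]], which has shape [2, 1, 1, 1].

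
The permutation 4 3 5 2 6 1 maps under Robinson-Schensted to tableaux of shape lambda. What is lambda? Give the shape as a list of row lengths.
RSK row insertion gives P = [[1, 5, 6], [2], [3], [4]], which has shape [3, 1, 1, 1].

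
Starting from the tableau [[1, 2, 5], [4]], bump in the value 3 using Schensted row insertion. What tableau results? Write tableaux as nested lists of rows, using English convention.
In row 1, 3 replaces 5 (the leftmost entry greater than 3); 5 is bumped to row 2. 5 is appended to row 2. The new tableau is [[1, 2, 3], [4, 5]].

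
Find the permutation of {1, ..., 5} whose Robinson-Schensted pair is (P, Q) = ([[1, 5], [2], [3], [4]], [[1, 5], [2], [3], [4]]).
4 3 2 1 5

Reverse the RSK construction: for i from n down to 1, find the cell of Q containing i, remove the entry at that cell from P, and reverse-bump it up through P; the value ejected from row 1 is w(i).

Step i=5: Q has 5 at row 1, column 2; remove that cell from P, ejecting 5. So w(5) = 5. P is now [[1], [2], [3], [4]].
Step i=4: Q has 4 at row 4, column 1; remove 4 from row 4 of P and reverse-bump: 4 enters row 3 and ejects 3; 3 enters row 2 and ejects 2; 2 enters row 1 and ejects 1. So w(4) = 1. P is now [[2], [3], [4]].
Step i=3: Q has 3 at row 3, column 1; remove 4 from row 3 of P and reverse-bump: 4 enters row 2 and ejects 3; 3 enters row 1 and ejects 2. So w(3) = 2. P is now [[3], [4]].
Step i=2: Q has 2 at row 2, column 1; remove 4 from row 2 of P and reverse-bump: 4 enters row 1 and ejects 3. So w(2) = 3. P is now [[4]].
Step i=1: Q has 1 at row 1, column 1; remove that cell from P, ejecting 4. So w(1) = 4. P is now [].

So w = 4 3 2 1 5.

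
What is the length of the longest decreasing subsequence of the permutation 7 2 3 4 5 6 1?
3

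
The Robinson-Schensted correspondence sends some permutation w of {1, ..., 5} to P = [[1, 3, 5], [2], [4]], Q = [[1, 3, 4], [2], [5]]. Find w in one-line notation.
4 2 3 5 1

Reverse the RSK construction: for i from n down to 1, find the cell of Q containing i, remove the entry at that cell from P, and reverse-bump it up through P; the value ejected from row 1 is w(i).

Step i=5: Q has 5 at row 3, column 1; remove 4 from row 3 of P and reverse-bump: 4 enters row 2 and ejects 2; 2 enters row 1 and ejects 1. So w(5) = 1. P is now [[2, 3, 5], [4]].
Step i=4: Q has 4 at row 1, column 3; remove that cell from P, ejecting 5. So w(4) = 5. P is now [[2, 3], [4]].
Step i=3: Q has 3 at row 1, column 2; remove that cell from P, ejecting 3. So w(3) = 3. P is now [[2], [4]].
Step i=2: Q has 2 at row 2, column 1; remove 4 from row 2 of P and reverse-bump: 4 enters row 1 and ejects 2. So w(2) = 2. P is now [[4]].
Step i=1: Q has 1 at row 1, column 1; remove that cell from P, ejecting 4. So w(1) = 4. P is now [].

So w = 4 2 3 5 1.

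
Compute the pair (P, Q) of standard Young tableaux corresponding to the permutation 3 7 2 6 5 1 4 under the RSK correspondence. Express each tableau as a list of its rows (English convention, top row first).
P = [[1, 4], [2, 5], [3, 6], [7]], Q = [[1, 2], [3, 4], [5, 7], [6]]

Insert each entry of the permutation into P by Schensted row insertion, recording in Q the position of each new cell.

After inserting 3: P = [[3]].
After inserting 7: P = [[3, 7]].
After inserting 2: P = [[2, 7], [3]].
After inserting 6: P = [[2, 6], [3, 7]].
After inserting 5: P = [[2, 5], [3, 6], [7]].
After inserting 1: P = [[1, 5], [2, 6], [3], [7]].
After inserting 4: P = [[1, 4], [2, 5], [3, 6], [7]].

So P = [[1, 4], [2, 5], [3, 6], [7]], Q = [[1, 2], [3, 4], [5, 7], [6]].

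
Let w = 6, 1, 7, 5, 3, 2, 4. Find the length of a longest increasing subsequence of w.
3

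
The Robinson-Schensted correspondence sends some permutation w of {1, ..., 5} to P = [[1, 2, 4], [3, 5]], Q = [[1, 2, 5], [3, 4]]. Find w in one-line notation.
3 5 1 2 4

Reverse the RSK construction: for i from n down to 1, find the cell of Q containing i, remove the entry at that cell from P, and reverse-bump it up through P; the value ejected from row 1 is w(i).

Step i=5: Q has 5 at row 1, column 3; remove that cell from P, ejecting 4. So w(5) = 4. P is now [[1, 2], [3, 5]].
Step i=4: Q has 4 at row 2, column 2; remove 5 from row 2 of P and reverse-bump: 5 enters row 1 and ejects 2. So w(4) = 2. P is now [[1, 5], [3]].
Step i=3: Q has 3 at row 2, column 1; remove 3 from row 2 of P and reverse-bump: 3 enters row 1 and ejects 1. So w(3) = 1. P is now [[3, 5]].
Step i=2: Q has 2 at row 1, column 2; remove that cell from P, ejecting 5. So w(2) = 5. P is now [[3]].
Step i=1: Q has 1 at row 1, column 1; remove that cell from P, ejecting 3. So w(1) = 3. P is now [].

So w = 3 5 1 2 4.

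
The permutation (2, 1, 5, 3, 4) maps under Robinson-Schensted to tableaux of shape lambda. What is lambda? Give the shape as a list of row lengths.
RSK row insertion gives P = [[1, 3, 4], [2, 5]], which has shape [3, 2].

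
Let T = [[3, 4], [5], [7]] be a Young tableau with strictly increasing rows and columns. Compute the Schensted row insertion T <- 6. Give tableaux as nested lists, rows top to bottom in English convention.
[[3, 4, 6], [5], [7]]

6 is larger than every entry of row 1, so it is appended to row 1. The new tableau is [[3, 4, 6], [5], [7]].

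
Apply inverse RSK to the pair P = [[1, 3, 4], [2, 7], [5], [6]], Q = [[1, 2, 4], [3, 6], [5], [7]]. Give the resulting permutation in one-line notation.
Reverse the RSK construction: for i from n down to 1, find the cell of Q containing i, remove the entry at that cell from P, and reverse-bump it up through P; the value ejected from row 1 is w(i).

Step i=7: Q has 7 at row 4, column 1; remove 6 from row 4 of P and reverse-bump: 6 enters row 3 and ejects 5; 5 enters row 2 and ejects 2; 2 enters row 1 and ejects 1. So w(7) = 1. P is now [[2, 3, 4], [5, 7], [6]].
Step i=6: Q has 6 at row 2, column 2; remove 7 from row 2 of P and reverse-bump: 7 enters row 1 and ejects 4. So w(6) = 4. P is now [[2, 3, 7], [5], [6]].
Step i=5: Q has 5 at row 3, column 1; remove 6 from row 3 of P and reverse-bump: 6 enters row 2 and ejects 5; 5 enters row 1 and ejects 3. So w(5) = 3. P is now [[2, 5, 7], [6]].
Step i=4: Q has 4 at row 1, column 3; remove that cell from P, ejecting 7. So w(4) = 7. P is now [[2, 5], [6]].
Step i=3: Q has 3 at row 2, column 1; remove 6 from row 2 of P and reverse-bump: 6 enters row 1 and ejects 5. So w(3) = 5. P is now [[2, 6]].
Step i=2: Q has 2 at row 1, column 2; remove that cell from P, ejecting 6. So w(2) = 6. P is now [[2]].
Step i=1: Q has 1 at row 1, column 1; remove that cell from P, ejecting 2. So w(1) = 2. P is now [].

So w = 2 6 5 7 3 4 1.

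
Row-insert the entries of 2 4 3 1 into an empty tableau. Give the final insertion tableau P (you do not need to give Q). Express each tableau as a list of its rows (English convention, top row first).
P = [[1, 3], [2], [4]]

Insert 2: appended to row 1. P = [[2]].
Insert 4: appended to row 1. P = [[2, 4]].
Insert 3: 3 bumps 4 from row 1; 4 starts row 2. P = [[2, 3], [4]].
Insert 1: 1 bumps 2 from row 1; 2 bumps 4 from row 2; 4 starts row 3. P = [[1, 3], [2], [4]].

So P = [[1, 3], [2], [4]].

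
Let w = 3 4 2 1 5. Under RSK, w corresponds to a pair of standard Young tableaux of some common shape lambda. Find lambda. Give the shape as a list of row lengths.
[3, 1, 1]

Row-insert each entry into an empty tableau.

After inserting 3: P = [[3]].
After inserting 4: P = [[3, 4]].
After inserting 2: P = [[2, 4], [3]].
After inserting 1: P = [[1, 4], [2], [3]].
After inserting 5: P = [[1, 4, 5], [2], [3]].

The final insertion tableau P = [[1, 4, 5], [2], [3]] has shape [3, 1, 1].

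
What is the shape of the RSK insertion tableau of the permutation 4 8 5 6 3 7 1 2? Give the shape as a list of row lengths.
[4, 2, 1, 1]

Row-insert each entry into an empty tableau.

After inserting 4: P = [[4]].
After inserting 8: P = [[4, 8]].
After inserting 5: P = [[4, 5], [8]].
After inserting 6: P = [[4, 5, 6], [8]].
After inserting 3: P = [[3, 5, 6], [4], [8]].
After inserting 7: P = [[3, 5, 6, 7], [4], [8]].
After inserting 1: P = [[1, 5, 6, 7], [3], [4], [8]].
After inserting 2: P = [[1, 2, 6, 7], [3, 5], [4], [8]].

The final insertion tableau P = [[1, 2, 6, 7], [3, 5], [4], [8]] has shape [4, 2, 1, 1].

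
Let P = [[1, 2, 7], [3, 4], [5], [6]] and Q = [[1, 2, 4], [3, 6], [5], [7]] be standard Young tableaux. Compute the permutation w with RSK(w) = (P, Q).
Reverse RSK: for i = n, n-1, ..., 1, locate i in Q, remove the corresponding corner cell from P, and reverse-bump its entry up through P; the value ejected from row 1 is w(i).

So w = 3 6 5 7 1 4 2.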